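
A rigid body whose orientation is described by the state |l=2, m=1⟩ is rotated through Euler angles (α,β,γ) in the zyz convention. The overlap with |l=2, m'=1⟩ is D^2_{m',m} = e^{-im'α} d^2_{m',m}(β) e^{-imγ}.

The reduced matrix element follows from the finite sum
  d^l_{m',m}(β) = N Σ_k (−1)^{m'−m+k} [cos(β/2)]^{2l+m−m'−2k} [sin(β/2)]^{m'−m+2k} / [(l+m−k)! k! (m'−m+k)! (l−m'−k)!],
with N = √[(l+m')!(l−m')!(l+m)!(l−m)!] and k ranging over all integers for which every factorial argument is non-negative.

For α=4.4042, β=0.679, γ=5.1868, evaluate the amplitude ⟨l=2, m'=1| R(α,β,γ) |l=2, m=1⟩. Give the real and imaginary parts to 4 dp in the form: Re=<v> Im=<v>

D^2_{1,1}(4.4042,0.6790,5.1868) = e^{-i·1·4.4042}·d^2_{1,1}(0.6790)·e^{-i·1·5.1868}. Compute d first:
Half-angle: c=0.942921, s=0.333016. N=√(6·1·6·1)=6.000000
The bounds max(0,m−m')=0 and min(l+m,l−m')=1 give 2 terms
  k=0: (−1)^0·6.0000/(6)·0.9429^4·0.3330^0 = +0.790500
  k=1: (−1)^1·6.0000/(2)·0.9429^2·0.3330^2 = -0.295802
d^2_{1,1}(0.6790) = +0.790500 -0.295802 = +0.494698
Phases: e^{-i·(1)·4.4042}=-0.303333+0.952884i, e^{-i·(1)·5.1868}=+0.456815+0.889562i ⇒ D=-0.487879+0.081851i

Re=-0.4879 Im=0.0819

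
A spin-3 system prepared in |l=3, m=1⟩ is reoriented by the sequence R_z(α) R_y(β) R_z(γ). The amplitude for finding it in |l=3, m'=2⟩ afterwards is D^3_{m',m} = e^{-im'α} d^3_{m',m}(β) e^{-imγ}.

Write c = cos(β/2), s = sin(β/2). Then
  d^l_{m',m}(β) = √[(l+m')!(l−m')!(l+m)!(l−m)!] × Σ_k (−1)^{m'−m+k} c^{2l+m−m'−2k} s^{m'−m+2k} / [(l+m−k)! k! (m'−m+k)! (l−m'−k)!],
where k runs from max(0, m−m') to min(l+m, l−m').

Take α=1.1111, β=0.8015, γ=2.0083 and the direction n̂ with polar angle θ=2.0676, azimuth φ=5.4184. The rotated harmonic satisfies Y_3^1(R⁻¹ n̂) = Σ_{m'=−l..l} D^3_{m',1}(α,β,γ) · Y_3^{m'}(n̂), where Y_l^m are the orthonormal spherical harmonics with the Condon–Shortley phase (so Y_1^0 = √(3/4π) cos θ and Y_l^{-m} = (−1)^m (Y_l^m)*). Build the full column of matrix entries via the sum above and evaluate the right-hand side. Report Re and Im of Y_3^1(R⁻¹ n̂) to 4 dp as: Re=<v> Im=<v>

Re=0.1714 Im=-0.0554

Need the full column D^3_{m',1} for m'=−3..3 at α=1.1111, β=0.8015, γ=2.0083.
cos(β/2)=0.920769, sin(β/2)=0.390109
d^3_{-3,1}: single k=4 term ⇒ +0.076049;  D = +0.018505+0.073763i
d^3_{-2,1}: k∈[3..4] ⇒ +0.293116 -0.026308 = +0.266808;  D = +0.260728+0.056636i
d^3_{-1,1}: k∈[2..4] ⇒ +0.656335 -0.157085 +0.003525 = +0.502774;  D = +0.313631-0.392960i
d^3_{0,1}: k∈[1..3] ⇒ +0.894395 -0.481639 +0.028818 = +0.441575;  D = -0.187086-0.399984i
d^3_{1,1}: k∈[0..2] ⇒ +0.609401 -0.875113 +0.117814 = -0.147898;  D = +0.147862+0.003282i
d^3_{2,1}: k∈[0..1] ⇒ -0.816467 +0.293116 = -0.523351;  D = +0.242549-0.463752i
d^3_{3,1}: single k=0 term ⇒ +0.423662;  D = +0.249328+0.342528i
Y_3^{m'}(θ=2.0676,φ=5.4184) and Σ D·Y over m':
  (+0.0185+0.0738i)·(-0.2421+0.1475i)  (+0.2607+0.0566i)·(+0.0595-0.3717i)  (+0.3136-0.3930i)·(+0.0250+0.0294i)  (-0.1871-0.4000i)·(+0.3316+0.0000i)  (+0.1479+0.0033i)·(-0.0250+0.0294i)  (+0.2425-0.4638i)·(+0.0595+0.3717i)  (+0.2493+0.3425i)·(+0.2421+0.1475i)
Y_3^1(R⁻¹ n̂) = +0.171424-0.055415i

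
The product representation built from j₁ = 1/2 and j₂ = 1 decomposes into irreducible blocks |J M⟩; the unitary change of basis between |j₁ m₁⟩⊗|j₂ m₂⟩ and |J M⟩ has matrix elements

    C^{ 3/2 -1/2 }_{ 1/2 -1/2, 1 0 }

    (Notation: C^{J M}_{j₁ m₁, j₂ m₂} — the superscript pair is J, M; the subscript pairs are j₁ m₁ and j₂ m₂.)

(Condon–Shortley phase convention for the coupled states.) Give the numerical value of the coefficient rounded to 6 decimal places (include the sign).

triangle: 0!·1!·2!/4! = 2/24
(j±m)!: 0!·1!·1!·1!·1!·2! = 2
prefactor² = (2J+1)·Δ·N² = 2/3
  k=0: +1/(0!·0!·1!·1!·0!·1!) = 1
Σ = 1  ⇒  CG² = 2/3·1² = 2/3
CG = +√(2/3) = +0.816497

+√(2/3) = +0.816497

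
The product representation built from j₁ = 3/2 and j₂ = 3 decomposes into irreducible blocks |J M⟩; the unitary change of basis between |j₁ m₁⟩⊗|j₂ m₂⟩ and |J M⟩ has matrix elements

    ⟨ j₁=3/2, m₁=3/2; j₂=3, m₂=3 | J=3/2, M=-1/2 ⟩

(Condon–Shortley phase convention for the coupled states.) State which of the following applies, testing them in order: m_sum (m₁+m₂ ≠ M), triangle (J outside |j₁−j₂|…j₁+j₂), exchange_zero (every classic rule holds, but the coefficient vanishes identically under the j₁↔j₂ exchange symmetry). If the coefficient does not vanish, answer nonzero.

m-sum: m₁+m₂ = 3/2+3 = 9/2, M = -1/2  ✗ ⇒ coefficient is 0

m_sum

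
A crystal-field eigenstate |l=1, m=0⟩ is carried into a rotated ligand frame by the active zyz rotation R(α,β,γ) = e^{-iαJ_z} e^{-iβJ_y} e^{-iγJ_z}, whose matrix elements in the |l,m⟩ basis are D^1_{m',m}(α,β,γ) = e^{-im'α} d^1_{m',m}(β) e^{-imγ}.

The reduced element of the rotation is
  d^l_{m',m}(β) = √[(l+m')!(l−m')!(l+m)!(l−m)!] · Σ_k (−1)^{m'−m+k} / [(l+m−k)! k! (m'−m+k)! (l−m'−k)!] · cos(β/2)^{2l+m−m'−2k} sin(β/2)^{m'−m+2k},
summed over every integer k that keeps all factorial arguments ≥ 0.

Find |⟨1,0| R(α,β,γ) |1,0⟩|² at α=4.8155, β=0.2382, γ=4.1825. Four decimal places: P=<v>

Split into d^1_{0,0}(β=0.2382) × two z-phases.
c=cos(0.238200/2)=0.992916, s=sin(0.238200/2)=0.118819; N=√[1·1·1·1]=1.000000
Admissible k: 0..1 (factorial args all ≥0)
  k=0: (−1)^0·1.0000/(1)·0.9929^2·0.1188^0 = +0.985882
  k=1: (−1)^1·1.0000/(1)·0.9929^0·0.1188^2 = -0.014118
d^1_{0,0}(0.2382) = +0.985882 -0.014118 = +0.971764
|D^1_{0,0}|² = |d^1_{0,0}(β)|² = (+0.971764)² = 0.944326 (the z-rotation phases have unit modulus)

P=0.9443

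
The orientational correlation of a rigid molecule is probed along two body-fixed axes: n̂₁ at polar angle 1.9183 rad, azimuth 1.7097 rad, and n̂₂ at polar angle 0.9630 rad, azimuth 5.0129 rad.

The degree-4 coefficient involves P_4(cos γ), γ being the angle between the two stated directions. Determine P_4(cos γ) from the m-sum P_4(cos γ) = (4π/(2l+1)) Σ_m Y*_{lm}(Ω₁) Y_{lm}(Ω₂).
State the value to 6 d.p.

Summing Y*_{l m}(θ₁,φ₁)·Y_{l m}(θ₂,φ₂) over m ∈ [−4, 4]; prefactor 4π/(2·4+1) = 1.396263:
  term(m=-4) = (0.055479, -0.041864)   from Y*(Ω₁)=(0.293817, 0.182418), Y(Ω₂)=(0.072439, -0.187457)
  term(m=-3) = (0.123951, -0.065292)   from Y*(Ω₁)=(-0.143404, 0.323980), Y(Ω₂)=(-0.310118, -0.245320)
  term(m=-2) = (-0.015259, 0.005111)   from Y*(Ω₁)=(0.053514, 0.015261), Y(Ω₂)=(-0.238501, 0.163525)
  term(m=-1) = (0.052038, -0.008484)   from Y*(Ω₁)=(-0.045894, 0.328273), Y(Ω₂)=(-0.047085, -0.151938)
  term(m=+0) = (0.000291, 0.000000)   from Y*(Ω₁)=(-0.000900, -0.000000), Y(Ω₂)=(-0.323823, 0.000000)
  term(m=+1) = (0.052038, 0.008484)   from Y*(Ω₁)=(0.045894, 0.328273), Y(Ω₂)=(0.047085, -0.151938)
  term(m=+2) = (-0.015259, -0.005111)   from Y*(Ω₁)=(0.053514, -0.015261), Y(Ω₂)=(-0.238501, -0.163525)
  term(m=+3) = (0.123951, 0.065292)   from Y*(Ω₁)=(0.143404, 0.323980), Y(Ω₂)=(0.310118, -0.245320)
  term(m=+4) = (0.055479, 0.041864)   from Y*(Ω₁)=(0.293817, -0.182418), Y(Ω₂)=(0.072439, 0.187457)
Σ over m = (0.432711, 0.000000); ×(4π/9) → (0.604179, 0.000000). Real part: 0.604179

0.604179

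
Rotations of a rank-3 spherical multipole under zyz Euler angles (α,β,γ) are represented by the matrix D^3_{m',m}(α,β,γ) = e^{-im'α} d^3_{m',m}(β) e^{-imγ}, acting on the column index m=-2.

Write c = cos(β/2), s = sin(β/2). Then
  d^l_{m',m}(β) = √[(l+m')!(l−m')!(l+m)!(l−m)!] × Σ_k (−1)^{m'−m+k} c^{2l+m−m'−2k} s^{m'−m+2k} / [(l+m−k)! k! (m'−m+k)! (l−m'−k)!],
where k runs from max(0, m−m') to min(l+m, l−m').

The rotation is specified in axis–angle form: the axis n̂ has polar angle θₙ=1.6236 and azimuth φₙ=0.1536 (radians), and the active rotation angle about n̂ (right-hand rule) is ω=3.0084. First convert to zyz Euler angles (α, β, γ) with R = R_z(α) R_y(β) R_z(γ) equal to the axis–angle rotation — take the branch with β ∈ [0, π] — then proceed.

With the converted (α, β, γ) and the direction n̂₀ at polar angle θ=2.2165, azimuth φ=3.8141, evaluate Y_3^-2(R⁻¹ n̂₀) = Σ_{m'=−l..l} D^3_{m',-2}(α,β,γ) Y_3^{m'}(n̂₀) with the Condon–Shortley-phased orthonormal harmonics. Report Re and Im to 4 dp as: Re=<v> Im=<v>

Re=0.2912 Im=0.2035

Axis–angle → zyz. n̂ = (sinθₙcosφₙ, sinθₙsinφₙ, cosθₙ) = (+0.986849, +0.152783, -0.052779), ω = 3.0084.
R = I cosω + sinω [n̂]ₓ + (1−cosω) n̂n̂ᵀ gives
  R = [+0.947975, +0.307222, -0.083419; +0.293204, -0.944664, -0.147109; -0.123998, +0.114997, -0.985596]
β = atan2(√(R₁₃²+R₂₃²), R₃₃) = 2.971661; α = atan2(R₂₃, R₁₃) mod 2π = 4.196544; γ = atan2(R₃₂, −R₃₁) mod 2π = 0.747751
Need the full column D^3_{m',-2} for m'=−3..3 at α=4.1965, β=2.9717, γ=0.7478.
cos(β/2)=0.084864, sin(β/2)=0.996393
d^3_{-3,-2}: single k=1 term ⇒ +0.000011;  D = +0.000001+0.000011i
d^3_{-2,-2}: k∈[0..1] ⇒ +0.000000 -0.000257 = -0.000257;  D = +0.000230+0.000115i
d^3_{-1,-2}: k∈[0..1] ⇒ -0.000014 +0.003824 = +0.003810;  D = +0.003163-0.002123i
d^3_{0,-2}: k∈[0..1] ⇒ +0.000282 -0.038880 = -0.038598;  D = -0.002903-0.038488i
d^3_{1,-2}: k∈[0..1] ⇒ -0.003824 +0.263556 = +0.259733;  D = -0.234933-0.110760i
d^3_{2,-2}: k∈[0..1] ⇒ +0.035492 -0.978550 = -0.943057;  D = -0.770591+0.543643i
d^3_{3,-2}: single k=0 term ⇒ -0.204150;  D = -0.020087-0.203159i
Y_3^{m'}(θ=2.2165,φ=3.8141) and Σ D·Y over m':
  (+0.0000+0.0000i)·(+0.0918+0.1917i)  (+0.0002+0.0001i)·(-0.0878+0.3823i)  (+0.0032-0.0021i)·(-0.1637+0.1303i)  (-0.0029-0.0385i)·(+0.2671+0.0000i)  (-0.2349-0.1108i)·(+0.1637+0.1303i)  (-0.7706+0.5436i)·(-0.0878-0.3823i)  (-0.0201-0.2032i)·(-0.0918+0.1917i)
Y_3^-2(R⁻¹ n̂) = +0.291222+0.203497i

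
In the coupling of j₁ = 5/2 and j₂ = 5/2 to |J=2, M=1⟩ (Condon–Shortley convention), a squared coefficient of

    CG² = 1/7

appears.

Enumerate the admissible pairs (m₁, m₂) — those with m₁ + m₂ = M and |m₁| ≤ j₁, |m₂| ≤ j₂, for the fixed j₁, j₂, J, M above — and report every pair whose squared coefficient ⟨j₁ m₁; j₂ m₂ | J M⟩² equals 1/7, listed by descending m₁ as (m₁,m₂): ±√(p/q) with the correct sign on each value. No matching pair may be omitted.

(3/2,-1/2): −√(1/7); (-1/2,3/2): +√(1/7)

Admissible pairs with m₁+m₂ = M = 1: (-3/2,5/2), (-1/2,3/2), (1/2,1/2), (3/2,-1/2), (5/2,-3/2)
  (m₁,m₂)=(5/2,-3/2): CG² = 5/14, CG = +√(5/14)
  (m₁,m₂)=(3/2,-1/2): CG² = 1/7, CG = −√(1/7)   ← matches the target
  (m₁,m₂)=(1/2,1/2): CG² = 0/1, CG = 0
  (m₁,m₂)=(-1/2,3/2): CG² = 1/7, CG = +√(1/7)   ← matches the target
  (m₁,m₂)=(-3/2,5/2): CG² = 5/14, CG = −√(5/14)
Pairs with CG² = 1/7: (3/2,-1/2): −√(1/7); (-1/2,3/2): +√(1/7)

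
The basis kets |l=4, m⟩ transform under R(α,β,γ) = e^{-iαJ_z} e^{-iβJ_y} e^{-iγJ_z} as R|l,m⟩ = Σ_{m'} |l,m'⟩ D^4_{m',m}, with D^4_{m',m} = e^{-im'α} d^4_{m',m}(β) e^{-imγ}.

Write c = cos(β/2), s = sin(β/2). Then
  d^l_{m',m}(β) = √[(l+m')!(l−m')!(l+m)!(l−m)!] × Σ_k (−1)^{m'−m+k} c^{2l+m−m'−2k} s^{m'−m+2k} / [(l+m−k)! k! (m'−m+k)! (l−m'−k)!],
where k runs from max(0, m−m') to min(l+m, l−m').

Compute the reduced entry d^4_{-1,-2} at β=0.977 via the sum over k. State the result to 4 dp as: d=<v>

d^4_{-1,-2}(β=0.9770) via the finite sum:
c=cos(0.977000/2)=0.883038, s=sin(0.977000/2)=0.469302; N=√[6·120·2·720]=1018.233765
k∈{0,1,2} keeps every argument non-negative
  k=0: (−1)^1·1018.2338/(240)·0.8830^7·0.4693^1 = -0.833573
  k=1: (−1)^2·1018.2338/(48)·0.8830^5·0.4693^3 = +1.177225
  k=2: (−1)^3·1018.2338/(72)·0.8830^3·0.4693^5 = -0.221674
d^4_{-1,-2}(0.9770) = -0.833573 +1.177225 -0.221674 = +0.121979

d=0.1220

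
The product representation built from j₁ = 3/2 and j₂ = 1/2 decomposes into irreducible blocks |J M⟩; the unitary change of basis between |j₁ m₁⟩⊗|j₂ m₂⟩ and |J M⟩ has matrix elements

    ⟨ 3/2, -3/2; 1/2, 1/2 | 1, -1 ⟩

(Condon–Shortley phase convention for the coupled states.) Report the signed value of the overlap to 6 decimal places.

triangle: 1!×2!×0!/4! = 2/24
(j±m)!: 0!×3!×1!×0!×0!×2! = 12
prefactor² = (2J+1)×Δ×N² = 3
  k=1: −1/(1!×0!×2!×0!×0!×0!) = -1/2
Σ = -1/2  ⇒  CG² = 3×(-1/2)² = 3/4
CG = −√(3/4) = -0.866025

−√(3/4) ≈ -0.866025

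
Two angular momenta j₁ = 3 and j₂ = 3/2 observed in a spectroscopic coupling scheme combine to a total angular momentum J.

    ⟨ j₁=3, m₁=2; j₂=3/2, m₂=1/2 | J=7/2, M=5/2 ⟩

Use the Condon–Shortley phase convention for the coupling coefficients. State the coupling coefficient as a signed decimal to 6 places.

triangle: 1!×5!×2!/9! = 240/362880
(j±m)!: 5!×1!×2!×1!×6!×1! = 172800
prefactor² = (2J+1)×Δ×N² = 6400/7
  k=0: +1/(0!×1!×1!×2!×4!×0!) = 1/48
  k=1: −1/(1!×0!×0!×1!×5!×1!) = -1/120
Σ = 1/80  ⇒  CG² = 6400/7×(1/80)² = 1/7
CG = +√(1/7) = +0.377964

+√(1/7) ≈ +0.377964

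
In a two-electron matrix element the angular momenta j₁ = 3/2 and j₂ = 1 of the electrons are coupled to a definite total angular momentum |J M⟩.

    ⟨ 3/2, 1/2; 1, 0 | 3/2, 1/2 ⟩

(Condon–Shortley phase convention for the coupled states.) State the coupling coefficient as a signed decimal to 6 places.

+√(1/15) = +0.258199

triangle: 1!*2!*1!/5! = 2/120
(j±m)!: 2!*1!*1!*1!*2!*1! = 4
prefactor² = (2J+1)*Δ*N² = 4/15
  k=0: +1/(0!*1!*1!*1!*1!*0!) = 1
  k=1: −1/(1!*0!*0!*0!*2!*1!) = -1/2
Σ = 1/2  ⇒  CG² = 4/15*(1/2)² = 1/15
CG = +√(1/15) = +0.258199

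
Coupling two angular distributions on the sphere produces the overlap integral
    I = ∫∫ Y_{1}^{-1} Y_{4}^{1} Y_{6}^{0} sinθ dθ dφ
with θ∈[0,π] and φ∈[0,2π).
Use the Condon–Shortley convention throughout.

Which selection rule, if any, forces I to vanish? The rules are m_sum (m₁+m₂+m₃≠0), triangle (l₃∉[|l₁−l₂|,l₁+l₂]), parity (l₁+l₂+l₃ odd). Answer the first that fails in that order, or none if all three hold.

triangle

azimuthal sum: -1 + 1 + 0 = 0  ✓
l₃ must lie in [3,5]; have l₃=6  ✗
L = 1 + 4 + 6 = 11 (odd)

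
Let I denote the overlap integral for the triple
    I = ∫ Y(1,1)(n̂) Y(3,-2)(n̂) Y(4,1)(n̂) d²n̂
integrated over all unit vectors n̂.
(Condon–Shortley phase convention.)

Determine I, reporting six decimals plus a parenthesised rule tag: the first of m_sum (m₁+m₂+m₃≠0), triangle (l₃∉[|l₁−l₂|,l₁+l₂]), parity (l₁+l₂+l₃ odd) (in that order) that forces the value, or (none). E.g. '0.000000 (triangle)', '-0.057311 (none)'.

m-sum 0 ✓  L=8 even ✓  2≤4≤4 ✓
Π(2lᵢ+1) = 3×7×9 = 189
triangle coeff Δ(1,3,4) = 1/252
Σ_t [0,0]: t=0:+1/36 = 1/36
(3j)²=4/63 [(1 3 4; 0 0 0)], sign=+1
Σ_t [0,0]: t=0:+1/240 = 1/240
(3j)²=1/84 [(1 3 4; 1 -2 1)], sign=-1
⇒ 4πI² = 1/7
I = (-1)√(1/7/(4π)) = -0.10662181
No selection rule forces the value: the integral is nonzero (none).

-0.106622 (none)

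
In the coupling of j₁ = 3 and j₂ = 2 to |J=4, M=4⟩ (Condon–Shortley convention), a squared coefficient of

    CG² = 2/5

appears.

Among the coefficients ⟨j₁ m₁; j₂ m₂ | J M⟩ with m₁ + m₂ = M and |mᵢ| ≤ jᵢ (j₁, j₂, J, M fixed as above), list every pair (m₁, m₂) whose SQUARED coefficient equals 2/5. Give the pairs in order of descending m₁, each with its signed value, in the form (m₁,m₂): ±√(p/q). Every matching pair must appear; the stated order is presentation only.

Admissible pairs with m₁+m₂ = M = 4: (2,2), (3,1)
  (m₁,m₂)=(3,1): CG² = 3/5, CG = +√(3/5)
  (m₁,m₂)=(2,2): CG² = 2/5, CG = −√(2/5)   ← matches the target
Pairs with CG² = 2/5: (2,2): −√(2/5)

(2,2): −√(2/5)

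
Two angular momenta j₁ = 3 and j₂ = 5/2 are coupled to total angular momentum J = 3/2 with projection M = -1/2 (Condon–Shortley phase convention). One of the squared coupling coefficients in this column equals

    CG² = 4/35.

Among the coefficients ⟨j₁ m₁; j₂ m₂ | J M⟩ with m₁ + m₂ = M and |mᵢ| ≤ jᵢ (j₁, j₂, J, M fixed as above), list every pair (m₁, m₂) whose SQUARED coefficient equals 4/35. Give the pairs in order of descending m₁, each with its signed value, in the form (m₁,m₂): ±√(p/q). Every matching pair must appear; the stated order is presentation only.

Admissible pairs with m₁+m₂ = M = -1/2: (-3,5/2), (-2,3/2), (-1,1/2), (0,-1/2), (1,-3/2), (2,-5/2)
  (m₁,m₂)=(2,-5/2): CG² = 5/21, CG = +√(5/21)
  (m₁,m₂)=(1,-3/2): CG² = 7/30, CG = −√(7/30)
  (m₁,m₂)=(0,-1/2): CG² = 4/35, CG = +√(4/35)   ← matches the target
  (m₁,m₂)=(-1,1/2): CG² = 1/105, CG = −√(1/105)
  (m₁,m₂)=(-2,3/2): CG² = 1/21, CG = −√(1/21)
  (m₁,m₂)=(-3,5/2): CG² = 5/14, CG = +√(5/14)
Pairs with CG² = 4/35: (0,-1/2): +√(4/35)

(0,-1/2): +√(4/35)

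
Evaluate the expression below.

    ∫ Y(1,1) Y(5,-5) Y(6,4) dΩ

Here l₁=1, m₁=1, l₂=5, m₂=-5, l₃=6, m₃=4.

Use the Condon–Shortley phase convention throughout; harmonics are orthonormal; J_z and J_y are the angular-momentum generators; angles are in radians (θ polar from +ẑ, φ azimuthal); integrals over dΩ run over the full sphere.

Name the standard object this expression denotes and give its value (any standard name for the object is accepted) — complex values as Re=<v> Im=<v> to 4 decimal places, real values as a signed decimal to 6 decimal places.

This is a Gaunt coefficient — the integral of a triple product of spherical harmonics over the sphere.
Rules hold: Σm=0, L=12 even, 4≤6≤6.
N = 3·11·13 = 429
Δ = 0!·2!·10!/13! = 1/858
Racah Σ t=0..0: t=0:+1/14400 = 1/14400
⇒ 3j(1 5 6; 0 0 0)² = 6/143, sgn +1
Racah Σ t=0..0: t=0:+1/7257600 = 1/7257600
⇒ 3j(1 5 6; 1 -5 4)² = 1/858, sgn +1
4πI² = N·(3j₀)²·(3jₘ)² = 3/143
I = +1·√(0.020979/4π) = 0.04085899

Gaunt coefficient, +0.040859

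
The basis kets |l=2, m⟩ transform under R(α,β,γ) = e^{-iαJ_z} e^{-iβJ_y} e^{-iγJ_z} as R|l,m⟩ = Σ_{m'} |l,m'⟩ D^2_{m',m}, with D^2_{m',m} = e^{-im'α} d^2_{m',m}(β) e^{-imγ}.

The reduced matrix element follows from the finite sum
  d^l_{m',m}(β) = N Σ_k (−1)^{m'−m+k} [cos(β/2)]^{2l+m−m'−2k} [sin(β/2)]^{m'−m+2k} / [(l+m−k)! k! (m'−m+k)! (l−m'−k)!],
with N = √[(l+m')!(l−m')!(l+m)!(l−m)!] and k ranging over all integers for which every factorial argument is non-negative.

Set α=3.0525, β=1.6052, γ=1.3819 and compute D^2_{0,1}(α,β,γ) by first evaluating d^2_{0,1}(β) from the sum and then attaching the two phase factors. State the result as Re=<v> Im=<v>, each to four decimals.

Re=-0.0079 Im=0.0414

First d^2_{0,1}(β=1.6052), then the phase factors e^{-i(0)α} and e^{-i(1)γ}:
Half-angle: c=0.694839, s=0.719165. N=√(2·2·6·1)=4.898979
k: max(0,(1)−(0))=1 … min(2+(1),2−(0))=2
  k=1: (−1)^0·4.8990/(2)·0.6948^3·0.7192^1 = +0.590959
  k=2: (−1)^1·4.8990/(2)·0.6948^1·0.7192^3 = -0.633061
d^2_{0,1}(1.6052) = +0.590959 -0.633061 = -0.042102
Phases: e^{-i·(0)·3.0525}=+1.000000+0.000000i, e^{-i·(1)·1.3819}=+0.187775-0.982212i ⇒ D=-0.007906+0.041354i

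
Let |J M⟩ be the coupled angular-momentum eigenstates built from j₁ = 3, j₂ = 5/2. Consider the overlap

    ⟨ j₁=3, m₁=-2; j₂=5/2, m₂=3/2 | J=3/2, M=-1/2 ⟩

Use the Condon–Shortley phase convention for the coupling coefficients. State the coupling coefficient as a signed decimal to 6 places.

j₁+j₂−J=4  J+j₁−j₂=2  J−j₁+j₂=1  j₁+j₂+J+1=8
(j₁±m₁, j₂±m₂, J±M) = (1,5,4,1,1,2)
P² = 192/7
sum k=3..4:
  [3] −1/12 = -1/12
  [4] +1/24 = 1/24
S = -1/24
C² = P²·S² = 1/21 ; C = -0.218218

−√(1/21) ≈ -0.218218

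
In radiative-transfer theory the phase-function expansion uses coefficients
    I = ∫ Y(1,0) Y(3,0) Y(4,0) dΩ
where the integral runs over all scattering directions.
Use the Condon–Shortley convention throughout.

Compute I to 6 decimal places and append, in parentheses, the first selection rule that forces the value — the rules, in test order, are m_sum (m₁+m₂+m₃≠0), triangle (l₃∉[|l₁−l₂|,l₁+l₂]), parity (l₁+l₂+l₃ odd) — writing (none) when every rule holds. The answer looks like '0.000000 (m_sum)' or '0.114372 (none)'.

Checks pass: Σm=0; 8 even; l₃=4∈[2,4].
(2·1+1)(2·3+1)(2·4+1) = 189
Δ: 0! 2! 6! / 9! → 1/252
sum: t=0:+1/36 = 1/36
3j²(1 3 4; 0 0 0) = Δ·Π!·Σ² = 4/63  (sign +1)
(m-triple is (0,0,0) — same symbol as above.)
combine: 4πI² = 189·4/63·4/63 = 16/21
take √, sign +1: I = 0.24623252
No selection rule forces the value: the integral is nonzero (none).

0.246233 (none)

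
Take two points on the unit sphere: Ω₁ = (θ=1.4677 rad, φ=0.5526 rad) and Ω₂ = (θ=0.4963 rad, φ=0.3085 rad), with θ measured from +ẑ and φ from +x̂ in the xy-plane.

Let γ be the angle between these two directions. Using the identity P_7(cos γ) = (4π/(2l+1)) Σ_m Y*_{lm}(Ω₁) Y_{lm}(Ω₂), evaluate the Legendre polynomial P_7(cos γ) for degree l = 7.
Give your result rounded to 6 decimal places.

Summing Y*_{l m}(θ₁,φ₁)·Y_{l m}(θ₂,φ₂) over m ∈ [−7, 7]; prefactor 4π/(2·7+1) = 0.837758:
  [-7]  conj(Y_{7,-7})(Ω₁) = -0.360074-0.320043i ; Y_{7,-7}(Ω₂) = -0.001541-0.002308i ; Δ = -0.000184+0.001324i
  [-6]  conj(Y_{7,-6})(Ω₁) = -0.183680-0.032288i ; Y_{7,-6}(Ω₂) = -0.005304-0.018431i ; Δ = +0.000379+0.003557i
  [-5]  conj(Y_{7,-5})(Ω₁) = +0.286279-0.113876i ; Y_{7,-5}(Ω₂) = +0.002301-0.081284i ; Δ = -0.008598-0.023532i
  [-4]  conj(Y_{7,-4})(Ω₁) = +0.126310-0.169789i ; Y_{7,-4}(Ω₂) = +0.077321-0.220832i ; Δ = -0.027728-0.041022i
  [-3]  conj(Y_{7,-3})(Ω₁) = -0.021921+0.251323i ; Y_{7,-3}(Ω₂) = +0.269179-0.357566i ; Δ = +0.083964+0.075489i
  [-2]  conj(Y_{7,-2})(Ω₁) = +0.099068+0.197175i ; Y_{7,-2}(Ω₂) = +0.392986-0.278780i ; Δ = +0.093901+0.049869i
  [-1]  conj(Y_{7,-1})(Ω₁) = -0.196046-0.120899i ; Y_{7,-1}(Ω₂) = +0.051138-0.016296i ; Δ = -0.011996-0.002988i
  [+0]  conj(Y_{7,0})(Ω₁) = -0.223056-0.000000i ; Y_{7,0}(Ω₂) = -0.446654+0.000000i ; Δ = +0.099629+0.000000i
  [+1]  conj(Y_{7,1})(Ω₁) = +0.196046-0.120899i ; Y_{7,1}(Ω₂) = -0.051138-0.016296i ; Δ = -0.011996+0.002988i
  [+2]  conj(Y_{7,2})(Ω₁) = +0.099068-0.197175i ; Y_{7,2}(Ω₂) = +0.392986+0.278780i ; Δ = +0.093901-0.049869i
  [+3]  conj(Y_{7,3})(Ω₁) = +0.021921+0.251323i ; Y_{7,3}(Ω₂) = -0.269179-0.357566i ; Δ = +0.083964-0.075489i
  [+4]  conj(Y_{7,4})(Ω₁) = +0.126310+0.169789i ; Y_{7,4}(Ω₂) = +0.077321+0.220832i ; Δ = -0.027728+0.041022i
  [+5]  conj(Y_{7,5})(Ω₁) = -0.286279-0.113876i ; Y_{7,5}(Ω₂) = -0.002301-0.081284i ; Δ = -0.008598+0.023532i
  [+6]  conj(Y_{7,6})(Ω₁) = -0.183680+0.032288i ; Y_{7,6}(Ω₂) = -0.005304+0.018431i ; Δ = +0.000379-0.003557i
  [+7]  conj(Y_{7,7})(Ω₁) = +0.360074-0.320043i ; Y_{7,7}(Ω₂) = +0.001541-0.002308i ; Δ = -0.000184-0.001324i
Σ over m = +0.359106+0.000000i; ×(4π/15) → +0.300844+0.000000i. Real part: 0.300844

0.300844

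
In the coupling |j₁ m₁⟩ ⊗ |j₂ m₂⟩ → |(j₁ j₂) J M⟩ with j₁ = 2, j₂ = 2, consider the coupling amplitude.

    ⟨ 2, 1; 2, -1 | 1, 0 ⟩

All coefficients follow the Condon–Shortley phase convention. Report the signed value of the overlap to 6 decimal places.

√[3·3!1!1!/6! · 3!1!1!3!1!1!] = √(9/10)
  +(−1)^0/∏(0,3,1,1,0,0)! = 1/6  (running 1/6)
  +(−1)^1/∏(1,2,0,0,1,1)! = -1/2  (running -1/3)
⟨..|..⟩ = √(9/10)·(-1/3) = -0.316228

−√(1/10) ≈ -0.316228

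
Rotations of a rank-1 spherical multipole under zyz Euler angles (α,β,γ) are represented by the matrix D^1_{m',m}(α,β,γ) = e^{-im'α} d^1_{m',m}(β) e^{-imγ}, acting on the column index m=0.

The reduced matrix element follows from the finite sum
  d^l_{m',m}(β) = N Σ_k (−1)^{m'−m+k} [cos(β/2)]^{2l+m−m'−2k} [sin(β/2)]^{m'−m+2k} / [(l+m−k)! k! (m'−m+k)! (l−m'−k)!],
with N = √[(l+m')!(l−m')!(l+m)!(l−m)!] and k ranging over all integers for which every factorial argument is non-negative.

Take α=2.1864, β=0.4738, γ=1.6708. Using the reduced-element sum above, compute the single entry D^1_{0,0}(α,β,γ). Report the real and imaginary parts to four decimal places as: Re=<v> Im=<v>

Re=0.8898 Im=0.0000

First d^1_{0,0}(β=0.4738), then the phase factors e^{-i(0)α} and e^{-i(0)γ}:
Half-angle: c=0.972070, s=0.234690. N=√(1·1·1·1)=1.000000
k: max(0,(0)−(0))=0 … min(1+(0),1−(0))=1
  k=0: (−1)^0·1.0000/(1)·0.9721^2·0.2347^0 = +0.944920
  k=1: (−1)^1·1.0000/(1)·0.9721^0·0.2347^2 = -0.055080
d^1_{0,0}(0.4738) = +0.944920 -0.055080 = +0.889841
Phases: e^{-i·(0)·2.1864}=+1.000000+0.000000i, e^{-i·(0)·1.6708}=+1.000000+0.000000i ⇒ D=+0.889841+0.000000i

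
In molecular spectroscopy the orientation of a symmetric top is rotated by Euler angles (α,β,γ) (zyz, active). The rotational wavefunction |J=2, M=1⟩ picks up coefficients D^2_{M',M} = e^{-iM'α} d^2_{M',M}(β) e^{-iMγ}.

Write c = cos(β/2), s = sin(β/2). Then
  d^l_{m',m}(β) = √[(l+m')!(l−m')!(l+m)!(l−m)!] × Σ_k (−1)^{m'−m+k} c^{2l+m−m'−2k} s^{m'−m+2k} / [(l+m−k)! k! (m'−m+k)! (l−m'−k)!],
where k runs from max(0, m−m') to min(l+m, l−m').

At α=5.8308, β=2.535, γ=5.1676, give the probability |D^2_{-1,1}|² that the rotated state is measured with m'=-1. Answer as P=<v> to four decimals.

P=0.3432

First d^2_{-1,1}(β=2.5350), then the phase factors e^{-i(-1)α} and e^{-i(1)γ}:
c=cos(2.535000/2)=0.298668, s=sin(2.535000/2)=0.954357; N=√[1·6·6·1]=6.000000
k: max(0,(1)−(-1))=2 … min(2+(1),2−(-1))=3
  k=2: (−1)^0·6.0000/(2)·0.2987^2·0.9544^2 = +0.243736
  k=3: (−1)^1·6.0000/(6)·0.2987^0·0.9544^4 = -0.829552
d^2_{-1,1}(2.5350) = +0.243736 -0.829552 = -0.585816
|D^2_{-1,1}|² = |d^2_{-1,1}(β)|² = (-0.585816)² = 0.343181 (the z-rotation phases have unit modulus)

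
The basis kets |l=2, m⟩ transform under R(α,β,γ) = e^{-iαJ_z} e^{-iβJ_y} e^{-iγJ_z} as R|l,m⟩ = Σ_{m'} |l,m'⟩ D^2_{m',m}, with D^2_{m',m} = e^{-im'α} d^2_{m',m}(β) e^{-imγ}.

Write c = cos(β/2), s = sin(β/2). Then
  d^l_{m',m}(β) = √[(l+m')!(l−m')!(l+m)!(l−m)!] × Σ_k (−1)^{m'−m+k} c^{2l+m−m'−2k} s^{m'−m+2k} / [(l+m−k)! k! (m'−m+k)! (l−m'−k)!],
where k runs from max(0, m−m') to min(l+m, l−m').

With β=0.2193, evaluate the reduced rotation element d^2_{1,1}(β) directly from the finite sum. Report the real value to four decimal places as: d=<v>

d^2_{1,1}(β=0.2193) via the finite sum:
c=cos(0.219300/2)=0.993994, s=sin(0.219300/2)=0.109430; N=√[6·1·6·1]=6.000000
k∈{0,1} keeps every argument non-negative
  k=0: (−1)^0·6.0000/(6)·0.9940^4·0.1094^0 = +0.976193
  k=1: (−1)^1·6.0000/(2)·0.9940^2·0.1094^2 = -0.035495
d^2_{1,1}(0.2193) = +0.976193 -0.035495 = +0.940699

d=0.9407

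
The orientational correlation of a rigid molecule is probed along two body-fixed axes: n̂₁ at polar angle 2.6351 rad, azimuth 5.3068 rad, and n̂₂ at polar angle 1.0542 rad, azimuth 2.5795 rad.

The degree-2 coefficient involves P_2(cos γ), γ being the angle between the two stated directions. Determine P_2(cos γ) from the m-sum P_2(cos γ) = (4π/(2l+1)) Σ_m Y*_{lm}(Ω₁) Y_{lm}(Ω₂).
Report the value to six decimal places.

0.503775

Term-by-term m-sum for l=2 (normalisation 4π/5 = 2.513274):
  m=-2: Y*=(-0.033885, -0.084352)  Y=(0.126135, 0.263394)  product (0.017944, -0.019565)
  m=-1: Y*=(-0.183531, 0.271510)  Y=(-0.280738, -0.176828)  product (0.099534, -0.043770)
  m=+0: Y*=(0.408115, -0.000000)  Y=(-0.084562, 0.000000)  product (-0.034511, 0.000000)
  m=+1: Y*=(0.183531, 0.271510)  Y=(0.280738, -0.176828)  product (0.099534, 0.043770)
  m=+2: Y*=(-0.033885, 0.084352)  Y=(0.126135, -0.263394)  product (0.017944, 0.019565)
Σ over m = (0.200446, 0.000000); ×(4π/5) → (0.503775, 0.000000). Real part: 0.503775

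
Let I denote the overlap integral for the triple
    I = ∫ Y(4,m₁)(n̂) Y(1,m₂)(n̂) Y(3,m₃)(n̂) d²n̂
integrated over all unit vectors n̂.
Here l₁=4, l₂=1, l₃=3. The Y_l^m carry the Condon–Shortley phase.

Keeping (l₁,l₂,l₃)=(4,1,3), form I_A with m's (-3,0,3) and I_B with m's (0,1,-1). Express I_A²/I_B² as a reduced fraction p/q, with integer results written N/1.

7/6

l's match ⇒ only the (l;m) 3-j factors differ between A and B.
A: triangle coeff Δ(4,1,3) = 1/252; Σ_t [1,1]: t=1:−1/720 = -1/720; (3j)²=1/36 [(4 1 3; -3 0 3)], sign=-1
B: triangle coeff Δ(4,1,3) = 1/252; Σ_t [2,2]: t=2:+1/96 = 1/96; (3j)²=1/42 [(4 1 3; 0 1 -1)], sign=+1
I_A²/I_B² = (1/36)/(1/42) = 7/6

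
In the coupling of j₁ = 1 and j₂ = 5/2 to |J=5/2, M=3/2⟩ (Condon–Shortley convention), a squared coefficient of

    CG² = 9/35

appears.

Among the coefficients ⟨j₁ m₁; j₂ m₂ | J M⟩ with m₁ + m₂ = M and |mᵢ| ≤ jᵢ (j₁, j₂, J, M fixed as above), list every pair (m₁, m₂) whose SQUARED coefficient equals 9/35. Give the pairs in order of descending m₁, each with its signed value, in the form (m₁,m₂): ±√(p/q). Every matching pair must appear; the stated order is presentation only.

Admissible pairs with m₁+m₂ = M = 3/2: (-1,5/2), (0,3/2), (1,1/2)
  (m₁,m₂)=(1,1/2): CG² = 16/35, CG = +√(16/35)
  (m₁,m₂)=(0,3/2): CG² = 9/35, CG = −√(9/35)   ← matches the target
  (m₁,m₂)=(-1,5/2): CG² = 2/7, CG = −√(2/7)
Pairs with CG² = 9/35: (0,3/2): −√(9/35)

(0,3/2): −√(9/35)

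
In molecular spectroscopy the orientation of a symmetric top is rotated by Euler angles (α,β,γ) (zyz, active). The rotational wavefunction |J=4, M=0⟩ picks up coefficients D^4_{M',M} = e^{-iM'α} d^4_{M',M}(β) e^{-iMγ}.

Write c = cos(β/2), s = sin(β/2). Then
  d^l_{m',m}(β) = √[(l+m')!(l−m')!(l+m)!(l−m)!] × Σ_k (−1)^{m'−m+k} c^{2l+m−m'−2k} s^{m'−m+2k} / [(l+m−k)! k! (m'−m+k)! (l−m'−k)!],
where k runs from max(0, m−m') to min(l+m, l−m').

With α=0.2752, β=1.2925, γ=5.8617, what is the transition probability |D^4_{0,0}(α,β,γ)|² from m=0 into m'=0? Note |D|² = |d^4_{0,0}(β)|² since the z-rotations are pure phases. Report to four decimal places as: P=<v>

P=0.0137

D^4_{0,0}(0.2752,1.2925,5.8617) = e^{-i·0·0.2752}·d^4_{0,0}(1.2925)·e^{-i·0·5.8617}. Compute d first:
Half-angle: c=0.798348, s=0.602197. N=√(24·24·24·24)=576.000000
Admissible k: 0..4 (factorial args all ≥0)
  k=0: (−1)^0·576.0000/(576)·0.7983^8·0.6022^0 = +0.165020
  k=1: (−1)^1·576.0000/(36)·0.7983^6·0.6022^2 = -1.502274
  k=2: (−1)^2·576.0000/(16)·0.7983^4·0.6022^4 = +1.923201
  k=3: (−1)^3·576.0000/(36)·0.7983^2·0.6022^6 = -0.486334
  k=4: (−1)^4·576.0000/(576)·0.7983^0·0.6022^8 = +0.017294
d^4_{0,0}(1.2925) = +0.165020 -1.502274 +1.923201 -0.486334 +0.017294 = +0.116906
|D^4_{0,0}|² = |d^4_{0,0}(β)|² = (+0.116906)² = 0.013667 (the z-rotation phases have unit modulus)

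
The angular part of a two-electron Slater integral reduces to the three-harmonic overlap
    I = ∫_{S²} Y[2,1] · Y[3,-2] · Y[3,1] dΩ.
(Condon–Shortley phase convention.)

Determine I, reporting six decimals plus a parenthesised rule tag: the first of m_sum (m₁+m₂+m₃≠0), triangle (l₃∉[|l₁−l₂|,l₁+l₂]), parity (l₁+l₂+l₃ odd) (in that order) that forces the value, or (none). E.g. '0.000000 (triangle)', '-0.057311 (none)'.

0.162868 (none)

m-sum 0 ✓  L=8 even ✓  1≤3≤5 ✓
Π(2lᵢ+1) = 5×7×7 = 245
triangle coeff Δ(2,3,3) = 1/3780
Σ_t [0,2]: t=0:+1/24 t=1:−1/4 t=2:+1/24 = -1/6
(3j)²=4/105 [(2 3 3; 0 0 0)], sign=+1
Σ_t [0,1]: t=0:+1/12 t=1:−1/48 = 1/16
(3j)²=1/28 [(2 3 3; 1 -2 1)], sign=+1
⇒ 4πI² = 1/3
I = (+1)√(1/3/(4π)) = 0.16286750
No selection rule forces the value: the integral is nonzero (none).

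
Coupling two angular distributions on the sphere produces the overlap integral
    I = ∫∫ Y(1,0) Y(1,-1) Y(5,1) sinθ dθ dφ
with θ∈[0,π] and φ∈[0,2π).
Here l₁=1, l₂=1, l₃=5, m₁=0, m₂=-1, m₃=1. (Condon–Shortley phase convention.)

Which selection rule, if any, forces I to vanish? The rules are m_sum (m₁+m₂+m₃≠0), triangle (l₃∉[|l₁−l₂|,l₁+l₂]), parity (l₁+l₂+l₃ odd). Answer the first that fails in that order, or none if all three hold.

m₁+m₂+m₃ = 0 − 1 + 1 = 0  ✓
triangle: need |l₁−l₂| ≤ l₃ ≤ l₁+l₂ = [0,2]; l₃=5 is outside  ✗
parity: l₁+l₂+l₃ = 7 is odd

triangle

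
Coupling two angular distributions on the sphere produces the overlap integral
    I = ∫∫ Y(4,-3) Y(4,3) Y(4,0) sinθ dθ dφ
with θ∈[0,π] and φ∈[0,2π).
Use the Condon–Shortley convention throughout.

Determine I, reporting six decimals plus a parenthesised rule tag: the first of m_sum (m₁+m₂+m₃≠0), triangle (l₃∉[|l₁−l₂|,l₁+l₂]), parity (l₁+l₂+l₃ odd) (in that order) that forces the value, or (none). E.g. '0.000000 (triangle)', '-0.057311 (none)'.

Rules hold: Σm=0, L=12 even, 0≤4≤8.
N = 9·9·9 = 729
Δ = 4!·4!·4!/13! = 1/450450
Racah Σ t=0..4: t=0:+1/13824 t=1:−1/216 t=2:+1/64 t=3:−1/216 t=4:+1/13824 = 5/768
⇒ 3j(4 4 4; 0 0 0)² = 18/1001, sgn +1
Racah Σ t=3..4: t=3:−1/3456 t=4:+1/864 = 1/1152
⇒ 3j(4 4 4; -3 3 0)² = 7/286, sgn +1
4πI² = N·(3j₀)²·(3jₘ)² = 6561/20449
I = +1·√(0.320847/4π) = 0.15978796
No selection rule forces the value: the integral is nonzero (none).

0.159788 (none)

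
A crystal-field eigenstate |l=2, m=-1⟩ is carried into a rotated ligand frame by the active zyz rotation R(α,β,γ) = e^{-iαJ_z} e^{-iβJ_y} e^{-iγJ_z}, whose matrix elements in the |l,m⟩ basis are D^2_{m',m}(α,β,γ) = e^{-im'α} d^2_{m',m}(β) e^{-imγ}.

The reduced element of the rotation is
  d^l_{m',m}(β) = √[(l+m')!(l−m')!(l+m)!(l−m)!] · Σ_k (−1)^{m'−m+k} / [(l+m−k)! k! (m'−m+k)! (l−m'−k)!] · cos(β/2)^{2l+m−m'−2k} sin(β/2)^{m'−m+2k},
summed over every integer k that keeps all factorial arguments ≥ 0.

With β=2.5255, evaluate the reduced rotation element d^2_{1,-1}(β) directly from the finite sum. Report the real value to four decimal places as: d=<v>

d^2_{1,-1}(β=2.5255) via the finite sum:
With c≡cos(β/2)=0.303198 and s≡sin(β/2)=0.952928, N=[6·1·1·6]^{1/2}=6.000000
The bounds max(0,m−m')=0 and min(l+m,l−m')=1 give 2 terms
  k=0: (−1)^2·6.0000/(2)·0.3032^2·0.9529^2 = +0.250434
  k=1: (−1)^3·6.0000/(6)·0.3032^0·0.9529^4 = -0.824593
d^2_{1,-1}(2.5255) = +0.250434 -0.824593 = -0.574160

d=-0.5742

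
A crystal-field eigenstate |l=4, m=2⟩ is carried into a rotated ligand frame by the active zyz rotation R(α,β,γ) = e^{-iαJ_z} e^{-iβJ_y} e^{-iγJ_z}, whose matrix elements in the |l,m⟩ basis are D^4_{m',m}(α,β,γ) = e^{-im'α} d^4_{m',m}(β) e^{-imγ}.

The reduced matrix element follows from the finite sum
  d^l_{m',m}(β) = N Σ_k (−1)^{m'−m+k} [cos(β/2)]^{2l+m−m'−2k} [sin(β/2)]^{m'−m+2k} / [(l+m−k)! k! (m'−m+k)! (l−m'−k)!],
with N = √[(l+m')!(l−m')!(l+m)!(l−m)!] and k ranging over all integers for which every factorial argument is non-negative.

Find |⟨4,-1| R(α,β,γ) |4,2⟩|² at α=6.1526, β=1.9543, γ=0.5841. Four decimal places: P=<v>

P=0.1397

First d^4_{-1,2}(β=1.9543), then the phase factors e^{-i(-1)α} and e^{-i(2)γ}:
Half-angle: c=0.559387, s=0.828906. N=√(6·120·720·2)=1018.233765
k∈{3,4,5} keeps every argument non-negative
  k=3: (−1)^0·1018.2338/(72)·0.5594^5·0.8289^3 = +0.441158
  k=4: (−1)^1·1018.2338/(48)·0.5594^3·0.8289^5 = -1.453020
  k=5: (−1)^2·1018.2338/(240)·0.5594^1·0.8289^7 = +0.638098
d^4_{-1,2}(1.9543) = +0.441158 -1.453020 +0.638098 = -0.373763
|D^4_{-1,2}|² = |d^4_{-1,2}(β)|² = (-0.373763)² = 0.139699 (the z-rotation phases have unit modulus)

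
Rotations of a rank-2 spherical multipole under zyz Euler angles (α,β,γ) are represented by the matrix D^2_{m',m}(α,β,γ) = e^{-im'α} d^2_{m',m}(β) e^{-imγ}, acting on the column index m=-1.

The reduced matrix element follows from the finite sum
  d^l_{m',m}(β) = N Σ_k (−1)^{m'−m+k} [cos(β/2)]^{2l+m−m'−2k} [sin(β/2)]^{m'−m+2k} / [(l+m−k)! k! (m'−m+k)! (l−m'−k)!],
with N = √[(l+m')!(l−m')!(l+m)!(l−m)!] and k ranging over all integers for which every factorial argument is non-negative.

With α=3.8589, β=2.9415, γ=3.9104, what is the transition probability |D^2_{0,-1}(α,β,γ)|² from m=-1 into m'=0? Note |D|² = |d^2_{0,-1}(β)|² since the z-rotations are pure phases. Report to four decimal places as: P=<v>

First d^2_{0,-1}(β=2.9415), then the phase factors e^{-i(0)α} and e^{-i(-1)γ}:
With c≡cos(β/2)=0.099880 and s≡sin(β/2)=0.995000, N=[2·2·1·6]^{1/2}=4.898979
Admissible k: 0..1 (factorial args all ≥0)
  k=0: (−1)^1·4.8990/(2)·0.0999^3·0.9950^1 = -0.002428
  k=1: (−1)^2·4.8990/(2)·0.0999^1·0.9950^3 = +0.241002
d^2_{0,-1}(2.9415) = -0.002428 +0.241002 = +0.238574
|D^2_{0,-1}|² = |d^2_{0,-1}(β)|² = (+0.238574)² = 0.056917 (the z-rotation phases have unit modulus)

P=0.0569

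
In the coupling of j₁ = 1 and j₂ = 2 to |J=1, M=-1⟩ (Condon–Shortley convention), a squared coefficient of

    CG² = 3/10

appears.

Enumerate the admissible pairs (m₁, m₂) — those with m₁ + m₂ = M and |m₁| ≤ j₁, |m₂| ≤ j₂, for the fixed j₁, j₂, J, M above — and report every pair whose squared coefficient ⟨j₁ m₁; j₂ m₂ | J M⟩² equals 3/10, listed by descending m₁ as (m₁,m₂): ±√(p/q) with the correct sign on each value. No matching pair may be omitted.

(0,-1): −√(3/10)

Admissible pairs with m₁+m₂ = M = -1: (-1,0), (0,-1), (1,-2)
  (m₁,m₂)=(1,-2): CG² = 3/5, CG = +√(3/5)
  (m₁,m₂)=(0,-1): CG² = 3/10, CG = −√(3/10)   ← matches the target
  (m₁,m₂)=(-1,0): CG² = 1/10, CG = +√(1/10)
Pairs with CG² = 3/10: (0,-1): −√(3/10)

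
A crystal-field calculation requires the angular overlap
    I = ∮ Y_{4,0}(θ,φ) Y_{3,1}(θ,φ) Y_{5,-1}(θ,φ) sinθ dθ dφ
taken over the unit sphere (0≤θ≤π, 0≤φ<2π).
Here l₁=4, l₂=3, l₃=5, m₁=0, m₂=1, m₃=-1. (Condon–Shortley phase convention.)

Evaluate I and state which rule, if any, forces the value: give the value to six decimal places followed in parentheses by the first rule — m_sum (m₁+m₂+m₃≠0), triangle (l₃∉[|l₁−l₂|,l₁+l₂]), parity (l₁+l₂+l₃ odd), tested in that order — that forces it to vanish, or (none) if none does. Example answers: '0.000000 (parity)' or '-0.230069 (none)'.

-0.086020 (none)

Checks pass: Σm=0; 12 even; l₃=5∈[1,7].
(2·4+1)(2·3+1)(2·5+1) = 693
Δ: 2! 6! 4! / 13! → 1/180180
sum: t=0:+1/576 t=1:−1/144 t=2:+1/576 = -1/288
3j²(4 3 5; 0 0 0) = Δ·Π!·Σ² = 20/1001  (sign +1)
sum: t=0:+1/2304 t=1:−1/216 t=2:+1/384 = -11/6912
3j²(4 3 5; 0 1 -1) = Δ·Π!·Σ² = 11/1638  (sign -1)
combine: 4πI² = 693·20/1001·11/1638 = 110/1183
take √, sign -1: I = -0.08601992
No selection rule forces the value: the integral is nonzero (none).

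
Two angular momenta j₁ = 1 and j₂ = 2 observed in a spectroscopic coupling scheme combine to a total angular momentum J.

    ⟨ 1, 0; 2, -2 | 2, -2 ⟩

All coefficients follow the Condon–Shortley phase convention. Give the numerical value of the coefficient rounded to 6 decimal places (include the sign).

j₁+j₂−J=1  J+j₁−j₂=1  J−j₁+j₂=3  j₁+j₂+J+1=6
(j₁±m₁, j₂±m₂, J±M) = (1,1,0,4,0,4)
P² = 24
sum k=0..0:
  [0] +1/6 = 1/6
S = 1/6
C² = P²·S² = 2/3 ; C = +0.816497

+√(2/3) = +0.816497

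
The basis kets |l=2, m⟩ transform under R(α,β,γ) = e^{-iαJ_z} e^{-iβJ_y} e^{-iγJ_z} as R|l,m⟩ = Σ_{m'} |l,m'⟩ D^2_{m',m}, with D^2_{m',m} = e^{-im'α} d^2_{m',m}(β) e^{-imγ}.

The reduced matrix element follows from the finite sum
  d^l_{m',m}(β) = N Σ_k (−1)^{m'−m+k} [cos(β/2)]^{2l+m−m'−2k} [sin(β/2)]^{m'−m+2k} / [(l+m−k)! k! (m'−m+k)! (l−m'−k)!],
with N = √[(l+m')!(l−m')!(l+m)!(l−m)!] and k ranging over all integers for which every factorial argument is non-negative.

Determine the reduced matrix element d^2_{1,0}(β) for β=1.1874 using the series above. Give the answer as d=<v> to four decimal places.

d^2_{1,0}(β=1.1874) via the finite sum:
With c≡cos(β/2)=0.828876 and s≡sin(β/2)=0.559432, N=[6·1·2·2]^{1/2}=4.898979
Admissible k: 0..1 (factorial args all ≥0)
  k=0: (−1)^1·4.8990/(2)·0.8289^3·0.5594^1 = -0.780355
  k=1: (−1)^2·4.8990/(2)·0.8289^1·0.5594^3 = +0.355473
d^2_{1,0}(1.1874) = -0.780355 +0.355473 = -0.424882

d=-0.4249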